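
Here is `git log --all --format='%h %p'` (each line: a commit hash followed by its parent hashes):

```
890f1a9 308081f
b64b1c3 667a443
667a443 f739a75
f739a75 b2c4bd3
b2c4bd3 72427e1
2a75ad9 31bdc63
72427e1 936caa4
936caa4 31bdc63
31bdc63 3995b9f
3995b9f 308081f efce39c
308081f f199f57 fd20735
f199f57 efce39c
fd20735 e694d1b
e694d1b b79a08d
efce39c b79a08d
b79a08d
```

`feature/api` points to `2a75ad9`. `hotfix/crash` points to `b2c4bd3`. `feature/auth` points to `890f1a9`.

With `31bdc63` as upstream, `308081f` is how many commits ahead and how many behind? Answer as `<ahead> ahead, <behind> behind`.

0 ahead, 2 behind

Reachable from 308081f: {308081f, b79a08d, e694d1b, efce39c, f199f57, fd20735}.
Reachable from 31bdc63: {308081f, 31bdc63, 3995b9f, b79a08d, e694d1b, efce39c, f199f57, fd20735}.
Only in 308081f's history (ahead): {} — 0.
Only in 31bdc63's history (behind): {31bdc63, 3995b9f} — 2.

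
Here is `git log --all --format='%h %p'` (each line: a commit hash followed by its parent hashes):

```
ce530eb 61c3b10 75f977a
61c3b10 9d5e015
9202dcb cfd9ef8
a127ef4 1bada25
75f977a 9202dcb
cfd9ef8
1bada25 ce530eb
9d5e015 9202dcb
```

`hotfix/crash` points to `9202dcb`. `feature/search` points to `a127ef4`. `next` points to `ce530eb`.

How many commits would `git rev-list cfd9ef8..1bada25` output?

6

Reachable from 1bada25: {1bada25, 61c3b10, 75f977a, 9202dcb, 9d5e015, ce530eb, cfd9ef8}.
Reachable from cfd9ef8: {cfd9ef8}.
In 1bada25's history but not cfd9ef8's: {1bada25, 61c3b10, 75f977a, 9202dcb, 9d5e015, ce530eb} — 6 commits.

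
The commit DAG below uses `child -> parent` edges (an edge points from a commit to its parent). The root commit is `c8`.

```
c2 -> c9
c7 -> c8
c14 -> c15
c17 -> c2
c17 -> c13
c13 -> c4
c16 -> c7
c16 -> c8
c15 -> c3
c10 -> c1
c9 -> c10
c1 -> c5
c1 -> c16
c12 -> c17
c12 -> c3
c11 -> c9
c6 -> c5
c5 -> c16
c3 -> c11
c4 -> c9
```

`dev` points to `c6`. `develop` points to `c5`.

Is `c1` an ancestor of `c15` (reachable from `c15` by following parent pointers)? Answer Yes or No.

Ancestors of c15 (commits reachable by following parents): {c1, c10, c11, c15, c16, c3, c5, c7, c8, c9}.
c1 is in that set, so it is an ancestor of c15.

Yes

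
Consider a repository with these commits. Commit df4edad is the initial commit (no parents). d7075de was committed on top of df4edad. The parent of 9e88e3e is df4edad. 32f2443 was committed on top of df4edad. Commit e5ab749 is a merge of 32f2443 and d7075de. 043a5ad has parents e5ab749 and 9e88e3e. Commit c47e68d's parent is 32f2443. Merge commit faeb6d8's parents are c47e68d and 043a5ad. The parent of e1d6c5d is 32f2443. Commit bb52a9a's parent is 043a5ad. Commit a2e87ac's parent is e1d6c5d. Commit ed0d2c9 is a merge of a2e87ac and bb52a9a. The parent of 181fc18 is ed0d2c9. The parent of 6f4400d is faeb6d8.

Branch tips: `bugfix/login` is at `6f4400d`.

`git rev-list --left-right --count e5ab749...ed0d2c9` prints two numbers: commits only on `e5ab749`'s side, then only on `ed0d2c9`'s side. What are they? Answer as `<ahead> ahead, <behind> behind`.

0 ahead, 6 behind

Reachable from e5ab749: {32f2443, d7075de, df4edad, e5ab749}.
Reachable from ed0d2c9: {043a5ad, 32f2443, 9e88e3e, a2e87ac, bb52a9a, d7075de, df4edad, e1d6c5d, e5ab749, ed0d2c9}.
Only in e5ab749's history (ahead): {} — 0.
Only in ed0d2c9's history (behind): {043a5ad, 9e88e3e, a2e87ac, bb52a9a, e1d6c5d, ed0d2c9} — 6.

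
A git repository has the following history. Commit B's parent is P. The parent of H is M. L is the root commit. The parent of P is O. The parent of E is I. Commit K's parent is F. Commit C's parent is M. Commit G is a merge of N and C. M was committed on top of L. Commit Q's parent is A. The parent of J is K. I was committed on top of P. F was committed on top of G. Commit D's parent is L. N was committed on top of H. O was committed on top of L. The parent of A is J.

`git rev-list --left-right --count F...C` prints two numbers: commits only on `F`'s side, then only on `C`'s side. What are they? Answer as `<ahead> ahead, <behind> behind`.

Reachable from F: {C, F, G, H, L, M, N}.
Reachable from C: {C, L, M}.
Only in F's history (ahead): {F, G, H, N} — 4.
Only in C's history (behind): {} — 0.

4 ahead, 0 behind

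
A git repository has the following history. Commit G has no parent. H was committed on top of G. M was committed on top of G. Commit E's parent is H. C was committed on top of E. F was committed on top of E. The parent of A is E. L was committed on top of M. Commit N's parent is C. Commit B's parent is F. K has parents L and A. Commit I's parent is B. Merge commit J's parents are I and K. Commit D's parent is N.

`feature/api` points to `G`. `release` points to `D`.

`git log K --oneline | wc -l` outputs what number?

Walking parent pointers from K: reachable set = {A, E, G, H, K, L, M}.
That is 7 commits.

7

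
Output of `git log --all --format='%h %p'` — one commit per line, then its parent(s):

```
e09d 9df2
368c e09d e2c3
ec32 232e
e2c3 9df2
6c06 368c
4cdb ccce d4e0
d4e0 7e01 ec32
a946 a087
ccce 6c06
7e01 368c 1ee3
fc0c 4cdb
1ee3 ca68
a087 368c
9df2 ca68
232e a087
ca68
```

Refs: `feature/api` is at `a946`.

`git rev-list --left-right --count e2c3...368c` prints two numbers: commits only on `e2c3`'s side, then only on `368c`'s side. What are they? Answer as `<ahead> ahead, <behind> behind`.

Reachable from e2c3: {9df2, ca68, e2c3}.
Reachable from 368c: {368c, 9df2, ca68, e09d, e2c3}.
Only in e2c3's history (ahead): {} — 0.
Only in 368c's history (behind): {368c, e09d} — 2.

0 ahead, 2 behind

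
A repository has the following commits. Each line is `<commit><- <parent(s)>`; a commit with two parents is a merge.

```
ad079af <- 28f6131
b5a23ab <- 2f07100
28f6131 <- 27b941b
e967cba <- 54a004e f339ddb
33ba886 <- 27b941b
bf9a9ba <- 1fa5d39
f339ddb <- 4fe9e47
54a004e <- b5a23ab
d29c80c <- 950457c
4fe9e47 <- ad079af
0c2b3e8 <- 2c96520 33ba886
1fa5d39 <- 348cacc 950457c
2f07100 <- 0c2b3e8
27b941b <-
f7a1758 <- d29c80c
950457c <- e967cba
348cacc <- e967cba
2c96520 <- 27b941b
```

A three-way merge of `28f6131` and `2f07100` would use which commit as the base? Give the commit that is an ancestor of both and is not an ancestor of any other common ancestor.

27b941b

Ancestors of 28f6131: {27b941b, 28f6131}.
Ancestors of 2f07100: {0c2b3e8, 27b941b, 2c96520, 2f07100, 33ba886}.
Common ancestors: {27b941b}.
The only common ancestor is 27b941b, so it is the merge base.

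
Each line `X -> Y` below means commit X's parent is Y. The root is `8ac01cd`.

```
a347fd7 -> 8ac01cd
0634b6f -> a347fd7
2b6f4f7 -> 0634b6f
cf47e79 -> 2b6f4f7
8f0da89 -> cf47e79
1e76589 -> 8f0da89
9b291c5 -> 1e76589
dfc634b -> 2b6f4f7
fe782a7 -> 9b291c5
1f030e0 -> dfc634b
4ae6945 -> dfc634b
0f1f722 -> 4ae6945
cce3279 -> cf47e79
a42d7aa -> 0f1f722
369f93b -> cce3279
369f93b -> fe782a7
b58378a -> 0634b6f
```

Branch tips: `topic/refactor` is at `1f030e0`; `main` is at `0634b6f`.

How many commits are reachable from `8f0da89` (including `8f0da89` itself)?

Walking parent pointers from 8f0da89: reachable set = {0634b6f, 2b6f4f7, 8ac01cd, 8f0da89, a347fd7, cf47e79}.
That is 6 commits.

6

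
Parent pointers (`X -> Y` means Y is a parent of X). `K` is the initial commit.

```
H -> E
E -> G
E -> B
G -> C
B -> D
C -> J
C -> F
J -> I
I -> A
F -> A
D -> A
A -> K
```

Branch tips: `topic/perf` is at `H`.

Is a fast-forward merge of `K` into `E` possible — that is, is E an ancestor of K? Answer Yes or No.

A fast-forward from E to K is possible iff E is an ancestor of K.
Ancestors of K: {K}.
E is not among them, so fast-forward is not possible.

No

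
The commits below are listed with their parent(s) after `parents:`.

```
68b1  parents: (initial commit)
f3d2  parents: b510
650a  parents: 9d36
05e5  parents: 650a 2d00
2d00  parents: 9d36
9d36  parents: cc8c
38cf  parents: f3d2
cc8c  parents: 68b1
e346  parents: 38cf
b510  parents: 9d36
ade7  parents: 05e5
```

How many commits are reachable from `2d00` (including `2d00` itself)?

4

Walking parent pointers from 2d00: reachable set = {2d00, 68b1, 9d36, cc8c}.
That is 4 commits.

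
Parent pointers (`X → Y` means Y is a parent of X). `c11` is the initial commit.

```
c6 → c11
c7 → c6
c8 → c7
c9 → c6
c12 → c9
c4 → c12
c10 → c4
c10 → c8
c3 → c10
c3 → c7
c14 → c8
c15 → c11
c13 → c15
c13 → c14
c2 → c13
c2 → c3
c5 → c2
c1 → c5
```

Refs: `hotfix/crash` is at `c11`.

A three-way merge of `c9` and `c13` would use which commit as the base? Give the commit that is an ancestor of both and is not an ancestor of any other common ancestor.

c6

Ancestors of c9: {c11, c6, c9}.
Ancestors of c13: {c11, c13, c14, c15, c6, c7, c8}.
Common ancestors: {c11, c6}.
Among these, c6 is not an ancestor of any other common ancestor — it is the merge base.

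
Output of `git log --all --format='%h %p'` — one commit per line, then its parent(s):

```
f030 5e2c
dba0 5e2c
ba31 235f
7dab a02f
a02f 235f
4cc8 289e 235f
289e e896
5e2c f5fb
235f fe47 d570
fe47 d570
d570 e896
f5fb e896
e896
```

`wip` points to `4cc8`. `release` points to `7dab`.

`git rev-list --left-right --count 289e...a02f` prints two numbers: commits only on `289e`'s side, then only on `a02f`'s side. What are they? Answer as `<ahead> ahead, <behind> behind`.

1 ahead, 4 behind

Reachable from 289e: {289e, e896}.
Reachable from a02f: {235f, a02f, d570, e896, fe47}.
Only in 289e's history (ahead): {289e} — 1.
Only in a02f's history (behind): {235f, a02f, d570, fe47} — 4.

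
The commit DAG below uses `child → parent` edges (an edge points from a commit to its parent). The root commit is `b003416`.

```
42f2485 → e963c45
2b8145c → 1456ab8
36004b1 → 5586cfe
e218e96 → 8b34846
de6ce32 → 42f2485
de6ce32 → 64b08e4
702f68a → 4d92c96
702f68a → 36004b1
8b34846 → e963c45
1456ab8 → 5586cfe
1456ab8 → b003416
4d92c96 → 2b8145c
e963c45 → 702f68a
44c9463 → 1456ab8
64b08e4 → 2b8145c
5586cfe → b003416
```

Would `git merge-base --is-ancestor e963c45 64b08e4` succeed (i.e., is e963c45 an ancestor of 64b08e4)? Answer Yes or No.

No

Ancestors of 64b08e4: {1456ab8, 2b8145c, 5586cfe, 64b08e4, b003416}.
e963c45 is not in that set, so it is not an ancestor of 64b08e4.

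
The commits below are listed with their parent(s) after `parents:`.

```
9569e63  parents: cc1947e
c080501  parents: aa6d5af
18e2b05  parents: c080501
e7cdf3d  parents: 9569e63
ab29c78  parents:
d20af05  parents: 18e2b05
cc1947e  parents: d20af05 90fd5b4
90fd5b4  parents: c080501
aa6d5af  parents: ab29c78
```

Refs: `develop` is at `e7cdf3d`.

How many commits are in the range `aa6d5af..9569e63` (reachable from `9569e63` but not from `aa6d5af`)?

Reachable from 9569e63: {18e2b05, 90fd5b4, 9569e63, aa6d5af, ab29c78, c080501, cc1947e, d20af05}.
Reachable from aa6d5af: {aa6d5af, ab29c78}.
In 9569e63's history but not aa6d5af's: {18e2b05, 90fd5b4, 9569e63, c080501, cc1947e, d20af05} — 6 commits.

6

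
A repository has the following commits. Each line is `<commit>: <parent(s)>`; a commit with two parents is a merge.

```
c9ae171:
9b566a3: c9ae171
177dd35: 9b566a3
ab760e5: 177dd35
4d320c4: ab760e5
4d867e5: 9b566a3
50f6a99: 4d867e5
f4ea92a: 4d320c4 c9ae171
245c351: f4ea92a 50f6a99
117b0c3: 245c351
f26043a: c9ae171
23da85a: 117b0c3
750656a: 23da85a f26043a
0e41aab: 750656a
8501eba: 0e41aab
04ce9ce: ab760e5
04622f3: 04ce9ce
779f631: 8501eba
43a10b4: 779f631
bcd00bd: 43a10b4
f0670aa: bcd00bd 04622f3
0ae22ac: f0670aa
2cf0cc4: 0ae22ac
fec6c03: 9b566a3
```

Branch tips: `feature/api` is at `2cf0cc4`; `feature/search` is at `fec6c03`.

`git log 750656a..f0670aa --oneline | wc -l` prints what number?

8

Reachable from f0670aa: {04622f3, 04ce9ce, 0e41aab, 117b0c3, 177dd35, 23da85a, 245c351, 43a10b4, 4d320c4, 4d867e5, 50f6a99, 750656a, 779f631, 8501eba, 9b566a3, ab760e5, bcd00bd, c9ae171, f0670aa, f26043a, f4ea92a}.
Reachable from 750656a: {117b0c3, 177dd35, 23da85a, 245c351, 4d320c4, 4d867e5, 50f6a99, 750656a, 9b566a3, ab760e5, c9ae171, f26043a, f4ea92a}.
In f0670aa's history but not 750656a's: {04622f3, 04ce9ce, 0e41aab, 43a10b4, 779f631, 8501eba, bcd00bd, f0670aa} — 8 commits.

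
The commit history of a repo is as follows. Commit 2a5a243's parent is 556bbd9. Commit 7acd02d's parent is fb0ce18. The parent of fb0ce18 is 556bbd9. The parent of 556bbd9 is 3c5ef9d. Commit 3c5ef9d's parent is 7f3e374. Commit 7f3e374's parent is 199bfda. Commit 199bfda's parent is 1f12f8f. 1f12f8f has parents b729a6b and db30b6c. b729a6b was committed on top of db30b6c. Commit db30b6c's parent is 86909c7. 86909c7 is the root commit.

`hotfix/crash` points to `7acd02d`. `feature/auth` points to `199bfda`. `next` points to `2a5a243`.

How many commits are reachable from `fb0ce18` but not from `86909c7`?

8

Reachable from fb0ce18: {199bfda, 1f12f8f, 3c5ef9d, 556bbd9, 7f3e374, 86909c7, b729a6b, db30b6c, fb0ce18}.
Reachable from 86909c7: {86909c7}.
In fb0ce18's history but not 86909c7's: {199bfda, 1f12f8f, 3c5ef9d, 556bbd9, 7f3e374, b729a6b, db30b6c, fb0ce18} — 8 commits.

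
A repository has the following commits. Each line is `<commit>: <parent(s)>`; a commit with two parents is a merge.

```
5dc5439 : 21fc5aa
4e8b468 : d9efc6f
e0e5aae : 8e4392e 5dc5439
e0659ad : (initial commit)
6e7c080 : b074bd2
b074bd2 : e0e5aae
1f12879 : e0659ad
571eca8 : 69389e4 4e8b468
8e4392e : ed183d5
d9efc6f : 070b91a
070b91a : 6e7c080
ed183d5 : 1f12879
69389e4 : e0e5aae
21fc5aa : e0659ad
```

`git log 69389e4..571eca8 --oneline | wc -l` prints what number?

Reachable from 571eca8: {070b91a, 1f12879, 21fc5aa, 4e8b468, 571eca8, 5dc5439, 69389e4, 6e7c080, 8e4392e, b074bd2, d9efc6f, e0659ad, e0e5aae, ed183d5}.
Reachable from 69389e4: {1f12879, 21fc5aa, 5dc5439, 69389e4, 8e4392e, e0659ad, e0e5aae, ed183d5}.
In 571eca8's history but not 69389e4's: {070b91a, 4e8b468, 571eca8, 6e7c080, b074bd2, d9efc6f} — 6 commits.

6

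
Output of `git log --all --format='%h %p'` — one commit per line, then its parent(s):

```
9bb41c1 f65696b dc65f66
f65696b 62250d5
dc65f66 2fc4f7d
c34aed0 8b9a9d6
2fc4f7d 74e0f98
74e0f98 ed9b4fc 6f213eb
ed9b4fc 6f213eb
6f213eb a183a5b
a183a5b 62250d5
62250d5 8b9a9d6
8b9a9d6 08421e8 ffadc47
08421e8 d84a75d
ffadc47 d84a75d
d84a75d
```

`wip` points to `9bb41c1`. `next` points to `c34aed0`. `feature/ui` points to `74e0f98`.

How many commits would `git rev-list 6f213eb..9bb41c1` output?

Reachable from 9bb41c1: {08421e8, 2fc4f7d, 62250d5, 6f213eb, 74e0f98, 8b9a9d6, 9bb41c1, a183a5b, d84a75d, dc65f66, ed9b4fc, f65696b, ffadc47}.
Reachable from 6f213eb: {08421e8, 62250d5, 6f213eb, 8b9a9d6, a183a5b, d84a75d, ffadc47}.
In 9bb41c1's history but not 6f213eb's: {2fc4f7d, 74e0f98, 9bb41c1, dc65f66, ed9b4fc, f65696b} — 6 commits.

6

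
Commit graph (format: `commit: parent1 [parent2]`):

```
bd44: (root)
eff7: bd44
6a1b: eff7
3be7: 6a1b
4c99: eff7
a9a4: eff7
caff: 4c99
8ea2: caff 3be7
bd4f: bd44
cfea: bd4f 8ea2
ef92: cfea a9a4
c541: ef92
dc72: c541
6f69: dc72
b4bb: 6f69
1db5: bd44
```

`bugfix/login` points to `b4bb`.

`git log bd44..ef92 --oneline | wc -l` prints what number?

10

Reachable from ef92: {3be7, 4c99, 6a1b, 8ea2, a9a4, bd44, bd4f, caff, cfea, ef92, eff7}.
Reachable from bd44: {bd44}.
In ef92's history but not bd44's: {3be7, 4c99, 6a1b, 8ea2, a9a4, bd4f, caff, cfea, ef92, eff7} — 10 commits.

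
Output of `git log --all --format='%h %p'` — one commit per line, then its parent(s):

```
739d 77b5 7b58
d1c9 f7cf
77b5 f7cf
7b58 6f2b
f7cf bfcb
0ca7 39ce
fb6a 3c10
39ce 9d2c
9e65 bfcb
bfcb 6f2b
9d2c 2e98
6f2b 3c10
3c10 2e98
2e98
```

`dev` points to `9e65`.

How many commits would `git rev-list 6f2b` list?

3

Walking parent pointers from 6f2b: reachable set = {2e98, 3c10, 6f2b}.
That is 3 commits.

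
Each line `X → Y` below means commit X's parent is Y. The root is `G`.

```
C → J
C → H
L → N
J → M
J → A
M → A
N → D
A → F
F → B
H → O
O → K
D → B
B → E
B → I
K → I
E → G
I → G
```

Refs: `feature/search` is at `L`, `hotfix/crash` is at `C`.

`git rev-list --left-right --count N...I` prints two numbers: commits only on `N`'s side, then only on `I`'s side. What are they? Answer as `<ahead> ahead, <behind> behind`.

4 ahead, 0 behind

Reachable from N: {B, D, E, G, I, N}.
Reachable from I: {G, I}.
Only in N's history (ahead): {B, D, E, N} — 4.
Only in I's history (behind): {} — 0.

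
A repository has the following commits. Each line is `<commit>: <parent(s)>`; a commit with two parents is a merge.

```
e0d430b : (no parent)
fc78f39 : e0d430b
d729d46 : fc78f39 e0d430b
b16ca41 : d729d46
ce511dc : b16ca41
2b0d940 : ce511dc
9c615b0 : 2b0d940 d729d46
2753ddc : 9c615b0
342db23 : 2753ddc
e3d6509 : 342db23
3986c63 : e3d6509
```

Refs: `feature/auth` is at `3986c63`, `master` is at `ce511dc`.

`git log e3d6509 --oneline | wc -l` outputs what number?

10

Walking parent pointers from e3d6509: reachable set = {2753ddc, 2b0d940, 342db23, 9c615b0, b16ca41, ce511dc, d729d46, e0d430b, e3d6509, fc78f39}.
That is 10 commits.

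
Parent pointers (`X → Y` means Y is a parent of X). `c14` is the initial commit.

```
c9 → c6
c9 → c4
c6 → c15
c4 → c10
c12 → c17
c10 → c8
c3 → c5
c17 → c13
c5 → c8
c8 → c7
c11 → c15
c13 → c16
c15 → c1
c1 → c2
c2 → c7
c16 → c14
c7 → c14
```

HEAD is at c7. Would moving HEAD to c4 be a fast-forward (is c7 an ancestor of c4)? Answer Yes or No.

Yes

A fast-forward from c7 to c4 is possible iff c7 is an ancestor of c4.
Ancestors of c4: {c10, c14, c4, c7, c8}.
c7 is among them, so fast-forward is possible.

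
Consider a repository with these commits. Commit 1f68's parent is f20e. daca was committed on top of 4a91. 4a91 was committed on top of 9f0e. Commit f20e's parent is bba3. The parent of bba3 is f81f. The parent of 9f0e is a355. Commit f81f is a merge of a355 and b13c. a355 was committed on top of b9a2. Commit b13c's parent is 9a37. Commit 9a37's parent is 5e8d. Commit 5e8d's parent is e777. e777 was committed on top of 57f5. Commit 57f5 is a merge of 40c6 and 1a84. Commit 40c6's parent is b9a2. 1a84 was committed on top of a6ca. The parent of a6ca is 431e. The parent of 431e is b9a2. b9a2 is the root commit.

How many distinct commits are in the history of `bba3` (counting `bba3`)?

Walking parent pointers from bba3: reachable set = {1a84, 40c6, 431e, 57f5, 5e8d, 9a37, a355, a6ca, b13c, b9a2, bba3, e777, f81f}.
That is 13 commits.

13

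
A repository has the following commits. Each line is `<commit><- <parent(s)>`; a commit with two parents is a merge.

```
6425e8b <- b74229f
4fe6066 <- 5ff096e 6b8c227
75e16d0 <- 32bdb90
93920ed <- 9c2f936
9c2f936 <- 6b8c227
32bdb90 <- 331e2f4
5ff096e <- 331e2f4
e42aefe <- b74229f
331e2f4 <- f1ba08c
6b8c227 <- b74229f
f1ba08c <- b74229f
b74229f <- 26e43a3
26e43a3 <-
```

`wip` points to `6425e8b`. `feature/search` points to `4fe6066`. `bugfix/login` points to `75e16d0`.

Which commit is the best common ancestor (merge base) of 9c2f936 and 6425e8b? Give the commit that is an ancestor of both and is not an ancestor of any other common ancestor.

b74229f

Ancestors of 9c2f936: {26e43a3, 6b8c227, 9c2f936, b74229f}.
Ancestors of 6425e8b: {26e43a3, 6425e8b, b74229f}.
Common ancestors: {26e43a3, b74229f}.
Among these, b74229f is not an ancestor of any other common ancestor — it is the merge base.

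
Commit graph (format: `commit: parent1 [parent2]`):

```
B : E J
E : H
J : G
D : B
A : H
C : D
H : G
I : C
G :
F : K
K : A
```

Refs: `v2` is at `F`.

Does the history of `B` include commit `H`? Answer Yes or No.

Ancestors of B (commits reachable by following parents): {B, E, G, H, J}.
H is in that set, so it is an ancestor of B.

Yes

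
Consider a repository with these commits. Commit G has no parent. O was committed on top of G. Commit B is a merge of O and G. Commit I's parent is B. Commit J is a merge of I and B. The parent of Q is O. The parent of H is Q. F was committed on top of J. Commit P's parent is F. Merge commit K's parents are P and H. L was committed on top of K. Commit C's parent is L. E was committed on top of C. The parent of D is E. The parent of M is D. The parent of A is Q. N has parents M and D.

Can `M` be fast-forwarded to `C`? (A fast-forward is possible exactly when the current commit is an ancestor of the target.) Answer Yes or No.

A fast-forward from M to C is possible iff M is an ancestor of C.
Ancestors of C: {B, C, F, G, H, I, J, K, L, O, P, Q}.
M is not among them, so fast-forward is not possible.

No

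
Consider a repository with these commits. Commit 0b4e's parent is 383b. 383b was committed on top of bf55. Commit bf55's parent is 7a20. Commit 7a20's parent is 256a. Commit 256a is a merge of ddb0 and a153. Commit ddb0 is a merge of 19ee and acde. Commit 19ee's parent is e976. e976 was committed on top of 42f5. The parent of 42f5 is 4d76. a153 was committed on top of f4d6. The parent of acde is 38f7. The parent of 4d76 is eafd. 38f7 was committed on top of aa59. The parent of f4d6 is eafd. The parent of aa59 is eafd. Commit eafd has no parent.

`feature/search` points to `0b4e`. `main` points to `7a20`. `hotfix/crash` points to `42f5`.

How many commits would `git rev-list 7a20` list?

Walking parent pointers from 7a20: reachable set = {19ee, 256a, 38f7, 42f5, 4d76, 7a20, a153, aa59, acde, ddb0, e976, eafd, f4d6}.
That is 13 commits.

13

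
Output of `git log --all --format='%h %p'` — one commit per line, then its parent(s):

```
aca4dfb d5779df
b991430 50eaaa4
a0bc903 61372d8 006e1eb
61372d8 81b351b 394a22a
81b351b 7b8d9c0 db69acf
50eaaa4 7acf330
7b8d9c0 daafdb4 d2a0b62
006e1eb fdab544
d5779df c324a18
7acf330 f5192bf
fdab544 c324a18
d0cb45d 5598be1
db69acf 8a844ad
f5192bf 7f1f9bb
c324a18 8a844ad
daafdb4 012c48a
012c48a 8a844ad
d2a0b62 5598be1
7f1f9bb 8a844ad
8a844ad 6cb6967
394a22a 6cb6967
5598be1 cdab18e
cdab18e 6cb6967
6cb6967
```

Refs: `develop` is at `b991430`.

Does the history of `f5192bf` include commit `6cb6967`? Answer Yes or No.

Yes

Ancestors of f5192bf (commits reachable by following parents): {6cb6967, 7f1f9bb, 8a844ad, f5192bf}.
6cb6967 is in that set, so it is an ancestor of f5192bf.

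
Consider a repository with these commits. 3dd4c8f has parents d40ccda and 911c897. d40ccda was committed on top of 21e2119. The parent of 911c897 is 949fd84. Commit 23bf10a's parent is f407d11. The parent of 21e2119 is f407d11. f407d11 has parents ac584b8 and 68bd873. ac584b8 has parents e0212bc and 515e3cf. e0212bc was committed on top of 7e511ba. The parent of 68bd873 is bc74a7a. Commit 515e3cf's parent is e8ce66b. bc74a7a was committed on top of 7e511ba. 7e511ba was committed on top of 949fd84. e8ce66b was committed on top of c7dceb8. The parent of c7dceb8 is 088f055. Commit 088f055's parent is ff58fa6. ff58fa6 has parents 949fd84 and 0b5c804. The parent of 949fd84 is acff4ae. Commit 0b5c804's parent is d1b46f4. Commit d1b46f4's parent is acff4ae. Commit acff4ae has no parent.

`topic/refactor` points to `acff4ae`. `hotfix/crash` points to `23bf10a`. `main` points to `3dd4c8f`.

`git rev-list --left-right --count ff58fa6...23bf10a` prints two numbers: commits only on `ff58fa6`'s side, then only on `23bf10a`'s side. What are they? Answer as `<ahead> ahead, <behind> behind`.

Reachable from ff58fa6: {0b5c804, 949fd84, acff4ae, d1b46f4, ff58fa6}.
Reachable from 23bf10a: {088f055, 0b5c804, 23bf10a, 515e3cf, 68bd873, 7e511ba, 949fd84, ac584b8, acff4ae, bc74a7a, c7dceb8, d1b46f4, e0212bc, e8ce66b, f407d11, ff58fa6}.
Only in ff58fa6's history (ahead): {} — 0.
Only in 23bf10a's history (behind): {088f055, 23bf10a, 515e3cf, 68bd873, 7e511ba, ac584b8, bc74a7a, c7dceb8, e0212bc, e8ce66b, f407d11} — 11.

0 ahead, 11 behind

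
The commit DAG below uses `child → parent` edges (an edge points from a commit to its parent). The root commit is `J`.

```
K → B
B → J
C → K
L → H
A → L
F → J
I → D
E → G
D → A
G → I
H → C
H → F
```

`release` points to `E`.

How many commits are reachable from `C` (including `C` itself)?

4

Walking parent pointers from C: reachable set = {B, C, J, K}.
That is 4 commits.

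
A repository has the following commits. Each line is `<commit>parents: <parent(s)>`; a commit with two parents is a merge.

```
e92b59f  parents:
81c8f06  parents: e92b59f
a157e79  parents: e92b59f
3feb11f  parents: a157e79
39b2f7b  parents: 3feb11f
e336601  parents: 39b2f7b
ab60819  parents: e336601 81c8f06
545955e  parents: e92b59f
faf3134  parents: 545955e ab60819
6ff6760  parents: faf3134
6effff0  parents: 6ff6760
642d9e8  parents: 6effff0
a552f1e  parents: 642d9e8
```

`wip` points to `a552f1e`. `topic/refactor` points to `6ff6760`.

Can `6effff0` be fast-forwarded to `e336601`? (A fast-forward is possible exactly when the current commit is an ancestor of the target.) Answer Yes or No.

No

A fast-forward from 6effff0 to e336601 is possible iff 6effff0 is an ancestor of e336601.
Ancestors of e336601: {39b2f7b, 3feb11f, a157e79, e336601, e92b59f}.
6effff0 is not among them, so fast-forward is not possible.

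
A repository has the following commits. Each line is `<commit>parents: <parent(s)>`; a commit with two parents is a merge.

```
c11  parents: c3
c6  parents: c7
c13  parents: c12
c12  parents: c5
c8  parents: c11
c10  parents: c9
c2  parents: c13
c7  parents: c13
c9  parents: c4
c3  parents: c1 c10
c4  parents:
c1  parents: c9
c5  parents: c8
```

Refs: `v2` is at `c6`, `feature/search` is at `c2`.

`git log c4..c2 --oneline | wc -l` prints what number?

10

Reachable from c2: {c1, c10, c11, c12, c13, c2, c3, c4, c5, c8, c9}.
Reachable from c4: {c4}.
In c2's history but not c4's: {c1, c10, c11, c12, c13, c2, c3, c5, c8, c9} — 10 commits.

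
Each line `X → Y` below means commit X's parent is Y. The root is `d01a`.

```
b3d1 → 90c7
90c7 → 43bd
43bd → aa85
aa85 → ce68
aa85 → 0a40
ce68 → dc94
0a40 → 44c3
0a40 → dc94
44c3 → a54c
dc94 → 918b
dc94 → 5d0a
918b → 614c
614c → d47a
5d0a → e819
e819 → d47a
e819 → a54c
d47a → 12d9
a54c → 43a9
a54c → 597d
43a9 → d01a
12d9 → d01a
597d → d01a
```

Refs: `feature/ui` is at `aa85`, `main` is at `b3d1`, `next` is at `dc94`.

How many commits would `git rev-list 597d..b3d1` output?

Reachable from b3d1: {0a40, 12d9, 43a9, 43bd, 44c3, 597d, 5d0a, 614c, 90c7, 918b, a54c, aa85, b3d1, ce68, d01a, d47a, dc94, e819}.
Reachable from 597d: {597d, d01a}.
In b3d1's history but not 597d's: {0a40, 12d9, 43a9, 43bd, 44c3, 5d0a, 614c, 90c7, 918b, a54c, aa85, b3d1, ce68, d47a, dc94, e819} — 16 commits.

16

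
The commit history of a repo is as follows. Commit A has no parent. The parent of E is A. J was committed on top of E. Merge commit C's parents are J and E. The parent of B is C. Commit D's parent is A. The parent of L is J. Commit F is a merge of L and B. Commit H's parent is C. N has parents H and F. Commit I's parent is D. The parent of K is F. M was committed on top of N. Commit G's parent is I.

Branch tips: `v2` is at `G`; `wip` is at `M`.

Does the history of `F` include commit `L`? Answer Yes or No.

Yes

Ancestors of F (commits reachable by following parents): {A, B, C, E, F, J, L}.
L is in that set, so it is an ancestor of F.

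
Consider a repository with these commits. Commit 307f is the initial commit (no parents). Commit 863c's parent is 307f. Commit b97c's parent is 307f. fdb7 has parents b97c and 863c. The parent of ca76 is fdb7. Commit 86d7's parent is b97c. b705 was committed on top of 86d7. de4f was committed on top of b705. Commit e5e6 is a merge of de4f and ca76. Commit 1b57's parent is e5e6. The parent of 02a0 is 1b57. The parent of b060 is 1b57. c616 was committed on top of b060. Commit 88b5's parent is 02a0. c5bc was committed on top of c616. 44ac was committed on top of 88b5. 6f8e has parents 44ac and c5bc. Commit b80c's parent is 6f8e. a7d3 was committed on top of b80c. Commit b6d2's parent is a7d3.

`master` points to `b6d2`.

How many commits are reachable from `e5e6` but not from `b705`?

5

Reachable from e5e6: {307f, 863c, 86d7, b705, b97c, ca76, de4f, e5e6, fdb7}.
Reachable from b705: {307f, 86d7, b705, b97c}.
In e5e6's history but not b705's: {863c, ca76, de4f, e5e6, fdb7} — 5 commits.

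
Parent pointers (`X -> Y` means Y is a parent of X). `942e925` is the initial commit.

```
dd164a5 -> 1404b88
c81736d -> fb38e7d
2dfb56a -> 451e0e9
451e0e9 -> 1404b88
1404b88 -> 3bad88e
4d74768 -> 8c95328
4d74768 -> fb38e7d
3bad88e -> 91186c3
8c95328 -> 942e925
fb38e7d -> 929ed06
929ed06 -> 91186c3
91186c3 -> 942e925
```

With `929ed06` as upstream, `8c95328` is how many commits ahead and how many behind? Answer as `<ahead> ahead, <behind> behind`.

1 ahead, 2 behind

Reachable from 8c95328: {8c95328, 942e925}.
Reachable from 929ed06: {91186c3, 929ed06, 942e925}.
Only in 8c95328's history (ahead): {8c95328} — 1.
Only in 929ed06's history (behind): {91186c3, 929ed06} — 2.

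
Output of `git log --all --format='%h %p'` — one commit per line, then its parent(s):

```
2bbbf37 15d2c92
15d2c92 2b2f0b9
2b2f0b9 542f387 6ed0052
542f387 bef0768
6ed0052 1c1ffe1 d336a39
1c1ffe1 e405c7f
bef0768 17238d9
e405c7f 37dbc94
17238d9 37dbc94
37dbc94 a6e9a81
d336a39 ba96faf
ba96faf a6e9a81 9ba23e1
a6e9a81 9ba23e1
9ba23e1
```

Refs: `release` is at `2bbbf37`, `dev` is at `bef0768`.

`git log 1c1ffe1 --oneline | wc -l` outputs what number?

5

Walking parent pointers from 1c1ffe1: reachable set = {1c1ffe1, 37dbc94, 9ba23e1, a6e9a81, e405c7f}.
That is 5 commits.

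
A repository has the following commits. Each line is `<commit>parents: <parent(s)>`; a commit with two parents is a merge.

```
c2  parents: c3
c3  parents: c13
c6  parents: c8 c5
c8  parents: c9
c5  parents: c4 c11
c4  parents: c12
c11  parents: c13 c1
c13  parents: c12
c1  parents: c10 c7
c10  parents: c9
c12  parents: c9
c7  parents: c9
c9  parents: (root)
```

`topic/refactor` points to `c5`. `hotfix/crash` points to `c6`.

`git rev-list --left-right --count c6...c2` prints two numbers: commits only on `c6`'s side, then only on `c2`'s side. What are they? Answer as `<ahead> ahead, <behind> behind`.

Reachable from c6: {c1, c10, c11, c12, c13, c4, c5, c6, c7, c8, c9}.
Reachable from c2: {c12, c13, c2, c3, c9}.
Only in c6's history (ahead): {c1, c10, c11, c4, c5, c6, c7, c8} — 8.
Only in c2's history (behind): {c2, c3} — 2.

8 ahead, 2 behind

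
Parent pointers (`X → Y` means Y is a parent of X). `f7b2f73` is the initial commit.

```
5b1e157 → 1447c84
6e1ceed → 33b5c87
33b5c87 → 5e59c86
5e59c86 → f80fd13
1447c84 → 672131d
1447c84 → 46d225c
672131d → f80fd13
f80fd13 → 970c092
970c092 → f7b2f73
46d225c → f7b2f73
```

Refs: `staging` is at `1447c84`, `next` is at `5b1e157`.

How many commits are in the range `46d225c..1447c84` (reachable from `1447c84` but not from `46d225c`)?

4

Reachable from 1447c84: {1447c84, 46d225c, 672131d, 970c092, f7b2f73, f80fd13}.
Reachable from 46d225c: {46d225c, f7b2f73}.
In 1447c84's history but not 46d225c's: {1447c84, 672131d, 970c092, f80fd13} — 4 commits.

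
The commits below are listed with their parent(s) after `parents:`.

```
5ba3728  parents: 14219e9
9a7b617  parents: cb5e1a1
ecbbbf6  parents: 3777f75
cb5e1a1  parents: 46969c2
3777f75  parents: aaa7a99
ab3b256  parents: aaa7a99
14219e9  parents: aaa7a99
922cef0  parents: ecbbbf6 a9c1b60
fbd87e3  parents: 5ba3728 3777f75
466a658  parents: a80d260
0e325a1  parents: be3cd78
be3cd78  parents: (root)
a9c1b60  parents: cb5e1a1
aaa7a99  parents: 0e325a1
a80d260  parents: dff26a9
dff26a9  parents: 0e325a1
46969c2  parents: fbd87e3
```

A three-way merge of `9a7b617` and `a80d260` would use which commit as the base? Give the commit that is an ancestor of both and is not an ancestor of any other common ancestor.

0e325a1

Ancestors of 9a7b617: {0e325a1, 14219e9, 3777f75, 46969c2, 5ba3728, 9a7b617, aaa7a99, be3cd78, cb5e1a1, fbd87e3}.
Ancestors of a80d260: {0e325a1, a80d260, be3cd78, dff26a9}.
Common ancestors: {0e325a1, be3cd78}.
Among these, 0e325a1 is not an ancestor of any other common ancestor — it is the merge base.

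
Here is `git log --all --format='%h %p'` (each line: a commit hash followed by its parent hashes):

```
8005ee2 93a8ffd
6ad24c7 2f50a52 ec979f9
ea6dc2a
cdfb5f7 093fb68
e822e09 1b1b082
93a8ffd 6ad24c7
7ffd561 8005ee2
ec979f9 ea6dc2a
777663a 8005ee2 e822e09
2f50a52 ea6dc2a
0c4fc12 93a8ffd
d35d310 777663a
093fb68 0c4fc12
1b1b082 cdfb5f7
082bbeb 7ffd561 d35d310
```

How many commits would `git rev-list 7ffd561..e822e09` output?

Reachable from e822e09: {093fb68, 0c4fc12, 1b1b082, 2f50a52, 6ad24c7, 93a8ffd, cdfb5f7, e822e09, ea6dc2a, ec979f9}.
Reachable from 7ffd561: {2f50a52, 6ad24c7, 7ffd561, 8005ee2, 93a8ffd, ea6dc2a, ec979f9}.
In e822e09's history but not 7ffd561's: {093fb68, 0c4fc12, 1b1b082, cdfb5f7, e822e09} — 5 commits.

5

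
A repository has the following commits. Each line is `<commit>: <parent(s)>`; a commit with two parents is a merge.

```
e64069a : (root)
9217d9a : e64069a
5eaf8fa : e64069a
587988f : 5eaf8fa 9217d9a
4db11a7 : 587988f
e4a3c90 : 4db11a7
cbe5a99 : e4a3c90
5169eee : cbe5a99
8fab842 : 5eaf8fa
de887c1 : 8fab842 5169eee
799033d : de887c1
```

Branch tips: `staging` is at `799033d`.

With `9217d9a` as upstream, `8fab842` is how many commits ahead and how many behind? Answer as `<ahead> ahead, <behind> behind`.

2 ahead, 1 behind

Reachable from 8fab842: {5eaf8fa, 8fab842, e64069a}.
Reachable from 9217d9a: {9217d9a, e64069a}.
Only in 8fab842's history (ahead): {5eaf8fa, 8fab842} — 2.
Only in 9217d9a's history (behind): {9217d9a} — 1.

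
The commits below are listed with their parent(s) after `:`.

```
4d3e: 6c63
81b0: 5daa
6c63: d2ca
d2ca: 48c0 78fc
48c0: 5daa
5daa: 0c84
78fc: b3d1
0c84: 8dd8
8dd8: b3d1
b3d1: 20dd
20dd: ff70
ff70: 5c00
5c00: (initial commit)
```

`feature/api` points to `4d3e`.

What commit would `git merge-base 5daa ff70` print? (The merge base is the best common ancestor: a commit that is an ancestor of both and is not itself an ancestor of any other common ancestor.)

Ancestors of 5daa: {0c84, 20dd, 5c00, 5daa, 8dd8, b3d1, ff70}.
Ancestors of ff70: {5c00, ff70}.
Common ancestors: {5c00, ff70}.
Among these, ff70 is not an ancestor of any other common ancestor — it is the merge base.

ff70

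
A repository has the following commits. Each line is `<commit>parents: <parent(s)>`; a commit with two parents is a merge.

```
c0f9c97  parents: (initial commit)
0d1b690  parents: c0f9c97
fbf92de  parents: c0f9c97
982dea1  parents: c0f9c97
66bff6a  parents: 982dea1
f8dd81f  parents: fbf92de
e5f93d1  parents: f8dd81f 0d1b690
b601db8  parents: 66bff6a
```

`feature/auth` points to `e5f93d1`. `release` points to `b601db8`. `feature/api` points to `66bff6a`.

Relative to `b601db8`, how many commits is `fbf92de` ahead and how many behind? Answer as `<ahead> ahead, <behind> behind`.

1 ahead, 3 behind

Reachable from fbf92de: {c0f9c97, fbf92de}.
Reachable from b601db8: {66bff6a, 982dea1, b601db8, c0f9c97}.
Only in fbf92de's history (ahead): {fbf92de} — 1.
Only in b601db8's history (behind): {66bff6a, 982dea1, b601db8} — 3.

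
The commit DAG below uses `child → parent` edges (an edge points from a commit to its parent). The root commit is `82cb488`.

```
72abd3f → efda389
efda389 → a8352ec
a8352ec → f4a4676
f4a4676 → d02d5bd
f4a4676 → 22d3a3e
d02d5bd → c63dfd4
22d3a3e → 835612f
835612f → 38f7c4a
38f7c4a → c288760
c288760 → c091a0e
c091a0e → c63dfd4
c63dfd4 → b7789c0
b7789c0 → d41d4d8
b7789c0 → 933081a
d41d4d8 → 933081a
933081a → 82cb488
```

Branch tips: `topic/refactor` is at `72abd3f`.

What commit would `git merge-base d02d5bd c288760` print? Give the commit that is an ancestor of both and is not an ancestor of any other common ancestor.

c63dfd4

Ancestors of d02d5bd: {82cb488, 933081a, b7789c0, c63dfd4, d02d5bd, d41d4d8}.
Ancestors of c288760: {82cb488, 933081a, b7789c0, c091a0e, c288760, c63dfd4, d41d4d8}.
Common ancestors: {82cb488, 933081a, b7789c0, c63dfd4, d41d4d8}.
Among these, c63dfd4 is not an ancestor of any other common ancestor — it is the merge base.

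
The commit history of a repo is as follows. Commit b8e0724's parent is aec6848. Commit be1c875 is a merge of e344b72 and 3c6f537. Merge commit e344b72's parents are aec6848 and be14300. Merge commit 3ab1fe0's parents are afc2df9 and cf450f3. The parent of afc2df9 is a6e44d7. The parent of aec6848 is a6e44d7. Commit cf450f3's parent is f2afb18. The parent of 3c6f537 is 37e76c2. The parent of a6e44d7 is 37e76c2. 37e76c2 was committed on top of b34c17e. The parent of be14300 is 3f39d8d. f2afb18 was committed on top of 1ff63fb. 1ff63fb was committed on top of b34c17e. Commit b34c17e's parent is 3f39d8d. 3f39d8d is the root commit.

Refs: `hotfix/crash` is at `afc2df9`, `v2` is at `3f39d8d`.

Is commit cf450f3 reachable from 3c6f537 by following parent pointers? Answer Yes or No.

No

Ancestors of 3c6f537: {37e76c2, 3c6f537, 3f39d8d, b34c17e}.
cf450f3 is not in that set, so it is not an ancestor of 3c6f537.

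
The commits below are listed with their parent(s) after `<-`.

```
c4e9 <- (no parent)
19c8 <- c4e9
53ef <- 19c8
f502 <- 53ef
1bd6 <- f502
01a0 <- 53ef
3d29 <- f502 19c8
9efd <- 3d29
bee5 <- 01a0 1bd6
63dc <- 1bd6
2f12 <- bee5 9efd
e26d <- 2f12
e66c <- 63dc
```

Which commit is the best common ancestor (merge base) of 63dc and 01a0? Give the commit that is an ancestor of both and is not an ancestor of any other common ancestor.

Ancestors of 63dc: {19c8, 1bd6, 53ef, 63dc, c4e9, f502}.
Ancestors of 01a0: {01a0, 19c8, 53ef, c4e9}.
Common ancestors: {19c8, 53ef, c4e9}.
Among these, 53ef is not an ancestor of any other common ancestor — it is the merge base.

53ef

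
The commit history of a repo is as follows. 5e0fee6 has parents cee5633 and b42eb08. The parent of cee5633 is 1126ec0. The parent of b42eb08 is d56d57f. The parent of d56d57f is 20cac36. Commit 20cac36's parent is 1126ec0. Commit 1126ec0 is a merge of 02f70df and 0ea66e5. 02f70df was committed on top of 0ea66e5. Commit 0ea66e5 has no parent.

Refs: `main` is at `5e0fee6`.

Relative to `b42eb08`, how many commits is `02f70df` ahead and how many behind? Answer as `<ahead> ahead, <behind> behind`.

Reachable from 02f70df: {02f70df, 0ea66e5}.
Reachable from b42eb08: {02f70df, 0ea66e5, 1126ec0, 20cac36, b42eb08, d56d57f}.
Only in 02f70df's history (ahead): {} — 0.
Only in b42eb08's history (behind): {1126ec0, 20cac36, b42eb08, d56d57f} — 4.

0 ahead, 4 behind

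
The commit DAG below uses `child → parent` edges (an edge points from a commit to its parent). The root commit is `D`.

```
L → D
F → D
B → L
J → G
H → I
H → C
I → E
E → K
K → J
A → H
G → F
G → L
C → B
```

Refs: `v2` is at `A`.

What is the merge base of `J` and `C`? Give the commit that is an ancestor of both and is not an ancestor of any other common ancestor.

Ancestors of J: {D, F, G, J, L}.
Ancestors of C: {B, C, D, L}.
Common ancestors: {D, L}.
Among these, L is not an ancestor of any other common ancestor — it is the merge base.

L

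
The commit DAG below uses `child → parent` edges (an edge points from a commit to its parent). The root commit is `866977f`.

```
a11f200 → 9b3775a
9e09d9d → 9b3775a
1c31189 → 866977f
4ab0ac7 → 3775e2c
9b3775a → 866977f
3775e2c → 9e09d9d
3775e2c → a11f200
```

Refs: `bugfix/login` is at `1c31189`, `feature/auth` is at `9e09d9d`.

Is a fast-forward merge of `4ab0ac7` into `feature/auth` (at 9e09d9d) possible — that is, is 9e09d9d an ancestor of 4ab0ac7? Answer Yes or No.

Yes

A fast-forward from 9e09d9d to 4ab0ac7 is possible iff 9e09d9d is an ancestor of 4ab0ac7.
Ancestors of 4ab0ac7: {3775e2c, 4ab0ac7, 866977f, 9b3775a, 9e09d9d, a11f200}.
9e09d9d is among them, so fast-forward is possible.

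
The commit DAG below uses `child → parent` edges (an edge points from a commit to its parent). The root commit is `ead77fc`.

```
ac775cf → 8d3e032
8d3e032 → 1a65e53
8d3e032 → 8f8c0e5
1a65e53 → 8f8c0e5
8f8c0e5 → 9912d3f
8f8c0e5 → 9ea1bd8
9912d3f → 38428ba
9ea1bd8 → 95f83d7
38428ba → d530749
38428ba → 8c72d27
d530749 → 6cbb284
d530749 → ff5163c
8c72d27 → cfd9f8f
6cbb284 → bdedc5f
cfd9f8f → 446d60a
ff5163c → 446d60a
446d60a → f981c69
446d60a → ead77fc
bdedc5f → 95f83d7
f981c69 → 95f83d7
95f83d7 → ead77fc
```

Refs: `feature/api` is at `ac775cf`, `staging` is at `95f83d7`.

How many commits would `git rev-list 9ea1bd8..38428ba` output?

9

Reachable from 38428ba: {38428ba, 446d60a, 6cbb284, 8c72d27, 95f83d7, bdedc5f, cfd9f8f, d530749, ead77fc, f981c69, ff5163c}.
Reachable from 9ea1bd8: {95f83d7, 9ea1bd8, ead77fc}.
In 38428ba's history but not 9ea1bd8's: {38428ba, 446d60a, 6cbb284, 8c72d27, bdedc5f, cfd9f8f, d530749, f981c69, ff5163c} — 9 commits.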